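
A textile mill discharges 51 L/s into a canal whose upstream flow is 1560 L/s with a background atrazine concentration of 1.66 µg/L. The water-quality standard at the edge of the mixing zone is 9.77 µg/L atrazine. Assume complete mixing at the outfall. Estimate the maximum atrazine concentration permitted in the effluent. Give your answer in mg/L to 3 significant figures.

51 L/s = 0.051 m³/s.
1560 L/s = 1.56 m³/s.
1.66 µg/L = 0.00166 mg/L.
9.77 µg/L = 0.00977 mg/L.
Mass balance: 0.00977·1.611 = 0.051·Cₑ + 1.56·0.00166.
Cₑ = (0.01574 − 0.00259) / 0.051 = 0.2578 mg/L.

0.258 mg/L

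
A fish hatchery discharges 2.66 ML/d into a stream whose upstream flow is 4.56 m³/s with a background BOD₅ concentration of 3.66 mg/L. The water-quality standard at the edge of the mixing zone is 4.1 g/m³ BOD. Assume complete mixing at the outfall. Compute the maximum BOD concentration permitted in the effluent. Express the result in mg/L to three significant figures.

2.66 ML/d = 0.03079 m³/s.
Mass balance: 4.1·4.591 = 0.03079·Cₑ + 4.56·3.66.
Cₑ = (18.82 − 16.69) / 0.03079 = 69.27 mg/L.

69.3 mg/L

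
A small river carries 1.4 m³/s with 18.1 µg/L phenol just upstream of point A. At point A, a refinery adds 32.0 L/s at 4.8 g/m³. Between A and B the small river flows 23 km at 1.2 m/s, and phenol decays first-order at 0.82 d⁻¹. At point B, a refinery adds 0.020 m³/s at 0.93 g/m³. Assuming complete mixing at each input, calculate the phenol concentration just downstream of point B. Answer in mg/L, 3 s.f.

18.1 µg/L = 0.0181 mg/L.
32.0 L/s = 0.032 m³/s.
After input A: C = (1.4·0.0181 + 0.032·4.8) / 1.432 = 0.125 mg/L.
Over the 23 km reach to input B (t = 1.917e+04 s = 0.2218 d), decay gives C = 0.125·exp(−0.82·0.2218) = 0.1042 mg/L.
After input B: C = (1.432·0.1042 + 0.02·0.93) / 1.452 = 0.1156 mg/L.

0.116 mg/L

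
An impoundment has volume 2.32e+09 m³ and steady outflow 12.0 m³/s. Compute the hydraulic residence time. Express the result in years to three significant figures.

Q = 12.0 m³/s × 3.156e+07 s/yr = 3.787e+08 m³/yr.
Hydraulic residence time τ = V/Q = 2.32e+09/3.787e+08 = 6.126 yr.

6.13 yr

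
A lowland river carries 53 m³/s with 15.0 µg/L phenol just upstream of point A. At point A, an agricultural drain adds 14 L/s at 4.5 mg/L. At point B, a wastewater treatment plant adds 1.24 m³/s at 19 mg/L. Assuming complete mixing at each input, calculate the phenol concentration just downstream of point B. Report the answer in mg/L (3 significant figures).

0.450 mg/L

15.0 µg/L = 0.015 mg/L.
14 L/s = 0.014 m³/s.
After input A: C = (53·0.015 + 0.014·4.5) / 53.01 = 0.01618 mg/L.
After input B: C = (53.01·0.01618 + 1.24·19) / 54.25 = 0.4501 mg/L.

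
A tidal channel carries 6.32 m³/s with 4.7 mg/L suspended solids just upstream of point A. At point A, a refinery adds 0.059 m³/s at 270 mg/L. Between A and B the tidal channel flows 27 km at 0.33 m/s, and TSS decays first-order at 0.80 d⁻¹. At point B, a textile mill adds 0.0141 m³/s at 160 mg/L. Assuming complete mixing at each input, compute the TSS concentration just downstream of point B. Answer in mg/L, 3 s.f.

After input A: C = (6.32·4.7 + 0.059·270) / 6.379 = 7.154 mg/L.
Over the 27 km reach to input B (t = 8.182e+04 s = 0.947 d), decay gives C = 7.154·exp(−0.80·0.947) = 3.354 mg/L.
After input B: C = (6.379·3.354 + 0.0141·160) / 6.393 = 3.699 mg/L.

3.70 mg/L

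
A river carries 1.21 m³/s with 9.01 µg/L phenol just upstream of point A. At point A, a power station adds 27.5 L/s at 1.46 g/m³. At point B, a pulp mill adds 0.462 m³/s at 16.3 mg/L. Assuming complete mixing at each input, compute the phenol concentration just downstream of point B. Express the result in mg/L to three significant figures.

9.01 µg/L = 0.00901 mg/L.
27.5 L/s = 0.0275 m³/s.
After input A: C = (1.21·0.00901 + 0.0275·1.46) / 1.238 = 0.04125 mg/L.
After input B: C = (1.238·0.04125 + 0.462·16.3) / 1.7 = 4.461 mg/L.

4.46 mg/L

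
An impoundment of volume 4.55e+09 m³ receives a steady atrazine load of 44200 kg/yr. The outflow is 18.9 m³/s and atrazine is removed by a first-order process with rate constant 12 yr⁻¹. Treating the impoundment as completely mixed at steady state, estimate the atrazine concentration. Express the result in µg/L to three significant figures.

Outflow Q = 18.9 m³/s × 3.156e+07 s/yr = 5.964e+08 m³/yr.
Steady-state CSTR mass balance: W = Q·C + k·V·C, so C = W/(Q + kV).
Q + kV = 5.964e+08 + 12·4.55e+09 = 5.52e+10 m³/yr.
C = 44200/5.52e+10 = 8.008e-07 kg/m³ = 0.0008008 mg/L = 0.8008 µg/L.

0.801 µg/L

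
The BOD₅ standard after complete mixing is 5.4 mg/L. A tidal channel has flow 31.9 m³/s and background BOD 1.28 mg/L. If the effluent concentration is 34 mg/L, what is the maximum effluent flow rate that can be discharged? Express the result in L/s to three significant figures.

Mass balance at complete mixing: C_std·(Q_w + Q_r) = Q_w·C_e + Q_r·C_b.
Rearranging, Q_w = Q_r·(C_std − C_b)/(C_e − C_std) = 31.9·(5.4 − 1.28) / (34 − 5.4) = 4.595 m³/s.
= 4595 L/s.

4600 L/s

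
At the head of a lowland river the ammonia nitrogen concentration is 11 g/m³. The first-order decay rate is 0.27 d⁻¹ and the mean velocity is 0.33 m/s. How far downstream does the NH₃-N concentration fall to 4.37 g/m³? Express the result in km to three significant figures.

97.5 km

From C = C₀·e^(−kt), t = ln(C₀/C)/k = ln(11/4.37)/0.27 = 0.9231/0.27 = 3.419 d.
Distance = v·t = 0.33 m/s × 2.954e+05 s = 9.748e+04 m = 97.48 km.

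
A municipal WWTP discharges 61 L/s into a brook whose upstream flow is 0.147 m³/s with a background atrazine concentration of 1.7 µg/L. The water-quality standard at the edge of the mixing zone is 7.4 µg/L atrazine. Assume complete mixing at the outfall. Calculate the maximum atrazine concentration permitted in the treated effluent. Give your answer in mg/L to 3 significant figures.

0.0211 mg/L

61 L/s = 0.061 m³/s.
1.7 µg/L = 0.0017 mg/L.
7.4 µg/L = 0.0074 mg/L.
Mass balance: 0.0074·0.208 = 0.061·Cₑ + 0.147·0.0017.
Cₑ = (0.001539 − 0.0002499) / 0.061 = 0.02114 mg/L.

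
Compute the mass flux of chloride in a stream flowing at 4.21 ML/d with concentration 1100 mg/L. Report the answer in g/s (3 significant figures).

53.6 g/s

4.21 ML/d = 0.04873 m³/s.
Mass flux = Q·C = 0.04873 m³/s × 1100 g/m³ = 53.6 g/s.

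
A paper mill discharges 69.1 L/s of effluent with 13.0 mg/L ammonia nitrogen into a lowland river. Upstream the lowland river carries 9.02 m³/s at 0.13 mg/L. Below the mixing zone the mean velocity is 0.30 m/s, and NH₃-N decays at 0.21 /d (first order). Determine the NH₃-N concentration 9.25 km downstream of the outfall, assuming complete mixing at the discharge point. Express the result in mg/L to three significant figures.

69.1 L/s = 0.0691 m³/s.
After complete mixing, C₀ = (0.0691·13 + 9.02·0.13) / 9.089 = 0.2278 mg/L.
Travel time t = 9250 m / 0.30 m/s = 3.083e+04 s = 0.3569 d.
C = 0.2278·exp(−0.21·0.3569) = 0.2278·0.9278 = 0.2114 mg/L.

0.211 mg/L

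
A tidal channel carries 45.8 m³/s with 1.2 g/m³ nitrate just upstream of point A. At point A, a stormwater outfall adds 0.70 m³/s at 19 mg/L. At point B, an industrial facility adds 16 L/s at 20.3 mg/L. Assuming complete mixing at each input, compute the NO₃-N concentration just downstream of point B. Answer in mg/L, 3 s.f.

1.47 mg/L

After input A: C = (45.8·1.2 + 0.7·19) / 46.5 = 1.468 mg/L.
16 L/s = 0.016 m³/s.
After input B: C = (46.5·1.468 + 0.016·20.3) / 46.52 = 1.474 mg/L.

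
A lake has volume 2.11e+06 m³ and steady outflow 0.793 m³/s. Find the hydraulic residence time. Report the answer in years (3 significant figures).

Q = 0.793 m³/s × 3.156e+07 s/yr = 2.503e+07 m³/yr.
Hydraulic residence time τ = V/Q = 2.11e+06/2.503e+07 = 0.08432 yr.

0.0843 yr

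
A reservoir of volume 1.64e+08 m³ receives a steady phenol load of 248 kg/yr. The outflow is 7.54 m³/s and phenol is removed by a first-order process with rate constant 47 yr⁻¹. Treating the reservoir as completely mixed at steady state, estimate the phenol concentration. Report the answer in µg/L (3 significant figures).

0.0312 µg/L

Outflow Q = 7.54 m³/s × 3.156e+07 s/yr = 2.379e+08 m³/yr.
Steady-state CSTR mass balance: W = Q·C + k·V·C, so C = W/(Q + kV).
Q + kV = 2.379e+08 + 47·1.64e+08 = 7.946e+09 m³/yr.
C = 248/7.946e+09 = 3.121e-08 kg/m³ = 3.121e-05 mg/L = 0.03121 µg/L.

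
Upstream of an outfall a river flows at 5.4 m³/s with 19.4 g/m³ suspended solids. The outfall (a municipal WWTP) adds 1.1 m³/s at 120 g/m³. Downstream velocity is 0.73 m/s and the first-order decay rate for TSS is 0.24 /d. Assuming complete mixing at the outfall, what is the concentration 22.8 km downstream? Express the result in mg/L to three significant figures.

33.4 mg/L

After complete mixing, C₀ = (1.1·120 + 5.4·19.4) / 6.5 = 36.42 mg/L.
Travel time t = 2.28e+04 m / 0.73 m/s = 3.123e+04 s = 0.3615 d.
C = 36.42·exp(−0.24·0.3615) = 36.42·0.9169 = 33.4 mg/L.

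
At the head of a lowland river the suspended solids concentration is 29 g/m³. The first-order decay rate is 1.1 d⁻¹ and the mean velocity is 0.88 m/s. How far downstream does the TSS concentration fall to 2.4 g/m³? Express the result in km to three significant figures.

From C = C₀·e^(−kt), t = ln(C₀/C)/k = ln(29/2.4)/1.1 = 2.492/1.1 = 2.265 d.
Distance = v·t = 0.88 m/s × 1.957e+05 s = 1.722e+05 m = 172.2 km.

172 km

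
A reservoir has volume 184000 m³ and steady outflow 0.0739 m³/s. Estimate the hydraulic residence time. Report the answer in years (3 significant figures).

0.0789 yr

Q = 0.0739 m³/s × 3.156e+07 s/yr = 2.332e+06 m³/yr.
Hydraulic residence time τ = V/Q = 184000/2.332e+06 = 0.0789 yr.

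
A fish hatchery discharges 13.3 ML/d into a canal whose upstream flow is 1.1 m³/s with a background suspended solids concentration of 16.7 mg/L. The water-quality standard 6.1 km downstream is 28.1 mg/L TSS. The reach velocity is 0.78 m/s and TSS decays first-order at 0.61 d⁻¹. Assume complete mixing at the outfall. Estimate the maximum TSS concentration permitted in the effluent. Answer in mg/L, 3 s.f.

123 mg/L

13.3 ML/d = 0.1539 m³/s.
Travel time to the compliance point: t = 6100/0.78 = 7821 s = 0.09052 d; decay factor exp(−0.61·0.09052) = 0.9463.
So the concentration just after mixing may be at most 28.1/0.9463 = 29.7 mg/L.
Mass balance: 29.7·1.254 = 0.1539·Cₑ + 1.1·16.7.
Cₑ = (37.24 − 18.37) / 0.1539 = 122.6 mg/L.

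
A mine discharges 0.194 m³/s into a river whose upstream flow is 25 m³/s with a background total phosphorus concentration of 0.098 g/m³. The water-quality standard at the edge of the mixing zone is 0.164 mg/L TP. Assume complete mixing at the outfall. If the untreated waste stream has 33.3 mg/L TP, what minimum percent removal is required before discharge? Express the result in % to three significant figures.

74.0 %

Mass balance: 0.164·25.19 = 0.194·Cₑ + 25·0.098.
Cₑ = (4.132 − 2.45) / 0.194 = 8.669 mg/L.
Required removal = 1 − 8.669/33.3 = 73.97 %.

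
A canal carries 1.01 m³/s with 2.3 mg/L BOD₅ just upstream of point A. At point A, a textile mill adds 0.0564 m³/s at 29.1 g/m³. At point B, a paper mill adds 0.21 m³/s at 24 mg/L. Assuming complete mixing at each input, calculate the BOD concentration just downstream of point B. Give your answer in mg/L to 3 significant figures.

7.05 mg/L

After input A: C = (1.01·2.3 + 0.0564·29.1) / 1.066 = 3.717 mg/L.
After input B: C = (1.066·3.717 + 0.21·24) / 1.276 = 7.054 mg/L.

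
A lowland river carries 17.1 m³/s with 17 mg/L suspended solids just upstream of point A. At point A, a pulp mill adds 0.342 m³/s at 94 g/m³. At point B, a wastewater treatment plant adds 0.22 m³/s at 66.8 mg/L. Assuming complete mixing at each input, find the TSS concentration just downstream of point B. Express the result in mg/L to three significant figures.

After input A: C = (17.1·17 + 0.342·94) / 17.44 = 18.51 mg/L.
After input B: C = (17.44·18.51 + 0.22·66.8) / 17.66 = 19.11 mg/L.

19.1 mg/L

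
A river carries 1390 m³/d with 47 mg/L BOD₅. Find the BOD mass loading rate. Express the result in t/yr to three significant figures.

23.9 t/yr

1390 m³/d = 0.01609 m³/s.
Mass flux = Q·C = 0.01609 m³/s × 47 g/m³ = 0.7561 g/s.
= 0.7561 g/s × 31.56 = 23.86 t/yr.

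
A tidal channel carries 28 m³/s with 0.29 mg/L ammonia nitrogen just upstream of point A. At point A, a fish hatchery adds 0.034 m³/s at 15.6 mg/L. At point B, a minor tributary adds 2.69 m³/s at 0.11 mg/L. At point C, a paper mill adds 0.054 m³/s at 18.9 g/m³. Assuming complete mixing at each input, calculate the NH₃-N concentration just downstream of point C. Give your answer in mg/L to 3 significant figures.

0.324 mg/L

After input A: C = (28·0.29 + 0.034·15.6) / 28.03 = 0.3086 mg/L.
After input B: C = (28.03·0.3086 + 2.69·0.11) / 30.72 = 0.2912 mg/L.
After input C: C = (30.72·0.2912 + 0.054·18.9) / 30.78 = 0.3238 mg/L.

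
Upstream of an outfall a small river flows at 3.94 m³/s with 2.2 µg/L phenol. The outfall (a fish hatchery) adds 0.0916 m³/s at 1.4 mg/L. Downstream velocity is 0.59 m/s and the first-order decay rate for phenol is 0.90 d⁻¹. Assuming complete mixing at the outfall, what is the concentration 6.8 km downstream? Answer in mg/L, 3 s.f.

0.0301 mg/L

2.2 µg/L = 0.0022 mg/L.
After complete mixing, C₀ = (0.0916·1.4 + 3.94·0.0022) / 4.032 = 0.03396 mg/L.
Travel time t = 6800 m / 0.59 m/s = 1.153e+04 s = 0.1334 d.
C = 0.03396·exp(−0.90·0.1334) = 0.03396·0.8869 = 0.03012 mg/L.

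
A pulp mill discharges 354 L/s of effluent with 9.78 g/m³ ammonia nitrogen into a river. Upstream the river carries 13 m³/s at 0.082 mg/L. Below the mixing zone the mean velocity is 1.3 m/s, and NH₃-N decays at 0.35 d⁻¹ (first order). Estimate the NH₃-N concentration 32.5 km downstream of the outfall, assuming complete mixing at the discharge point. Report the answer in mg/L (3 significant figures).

0.306 mg/L

354 L/s = 0.354 m³/s.
After complete mixing, C₀ = (0.354·9.78 + 13·0.082) / 13.35 = 0.3391 mg/L.
Travel time t = 3.25e+04 m / 1.3 m/s = 2.5e+04 s = 0.2894 d.
C = 0.3391·exp(−0.35·0.2894) = 0.3391·0.9037 = 0.3064 mg/L.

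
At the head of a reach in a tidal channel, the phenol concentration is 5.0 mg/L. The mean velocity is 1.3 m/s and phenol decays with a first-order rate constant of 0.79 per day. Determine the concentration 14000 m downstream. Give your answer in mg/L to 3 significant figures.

Travel time t = 14000 m / 1.3 m/s = 1.4e+04/1.3 = 1.077e+04 s = 0.1246 d.
First-order decay: C = 5.0·exp(−0.79·0.1246) = 5.0·0.9062 = 4.531 mg/L.

4.53 mg/L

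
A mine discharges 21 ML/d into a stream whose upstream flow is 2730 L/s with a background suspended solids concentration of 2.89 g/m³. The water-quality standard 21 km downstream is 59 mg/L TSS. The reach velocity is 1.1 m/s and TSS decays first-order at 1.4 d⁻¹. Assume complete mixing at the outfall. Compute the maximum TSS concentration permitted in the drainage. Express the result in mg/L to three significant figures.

951 mg/L

21 ML/d = 0.2431 m³/s.
2730 L/s = 2.73 m³/s.
Travel time to the compliance point: t = 2.1e+04/1.1 = 1.909e+04 s = 0.221 d; decay factor exp(−1.4·0.221) = 0.7339.
So the concentration just after mixing may be at most 59/0.7339 = 80.39 mg/L.
Mass balance: 80.39·2.973 = 0.2431·Cₑ + 2.73·2.89.
Cₑ = (239 − 7.89) / 0.2431 = 950.9 mg/L.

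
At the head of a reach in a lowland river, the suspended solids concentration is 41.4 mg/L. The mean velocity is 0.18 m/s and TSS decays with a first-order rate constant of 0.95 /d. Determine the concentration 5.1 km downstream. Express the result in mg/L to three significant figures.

30.3 mg/L

Travel time t = 5.1 km / 0.18 m/s = 5100/0.18 = 2.833e+04 s = 0.3279 d.
First-order decay: C = 41.4·exp(−0.95·0.3279) = 41.4·0.7323 = 30.32 mg/L.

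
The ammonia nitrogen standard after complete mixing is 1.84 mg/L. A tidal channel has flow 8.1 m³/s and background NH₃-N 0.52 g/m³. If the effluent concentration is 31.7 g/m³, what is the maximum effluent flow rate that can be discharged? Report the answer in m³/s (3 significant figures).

Mass balance at complete mixing: C_std·(Q_w + Q_r) = Q_w·C_e + Q_r·C_b.
Rearranging, Q_w = Q_r·(C_std − C_b)/(C_e − C_std) = 8.1·(1.84 − 0.52) / (31.7 − 1.84) = 0.3581 m³/s.

0.358 m³/s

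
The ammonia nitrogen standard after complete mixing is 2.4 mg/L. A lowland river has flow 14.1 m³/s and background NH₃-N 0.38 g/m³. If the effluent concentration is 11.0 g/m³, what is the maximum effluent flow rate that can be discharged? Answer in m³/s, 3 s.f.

Mass balance at complete mixing: C_std·(Q_w + Q_r) = Q_w·C_e + Q_r·C_b.
Rearranging, Q_w = Q_r·(C_std − C_b)/(C_e − C_std) = 14.1·(2.4 − 0.38) / (11 − 2.4) = 3.312 m³/s.

3.31 m³/s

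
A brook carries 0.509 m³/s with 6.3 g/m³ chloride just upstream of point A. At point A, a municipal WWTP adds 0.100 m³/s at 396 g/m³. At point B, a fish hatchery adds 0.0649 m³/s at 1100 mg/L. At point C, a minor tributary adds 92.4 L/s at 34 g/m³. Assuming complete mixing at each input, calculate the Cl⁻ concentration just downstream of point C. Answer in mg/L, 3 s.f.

153 mg/L

After input A: C = (0.509·6.3 + 0.1·396) / 0.609 = 70.29 mg/L.
After input B: C = (0.609·70.29 + 0.0649·1100) / 0.6739 = 169.5 mg/L.
92.4 L/s = 0.0924 m³/s.
After input C: C = (0.6739·169.5 + 0.0924·34) / 0.7663 = 153.1 mg/L.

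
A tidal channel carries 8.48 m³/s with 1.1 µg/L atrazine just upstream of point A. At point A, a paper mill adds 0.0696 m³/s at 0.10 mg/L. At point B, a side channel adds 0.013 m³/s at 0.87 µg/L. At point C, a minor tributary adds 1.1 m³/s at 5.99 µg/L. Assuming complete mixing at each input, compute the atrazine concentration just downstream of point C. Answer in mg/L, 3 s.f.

1.1 µg/L = 0.0011 mg/L.
After input A: C = (8.48·0.0011 + 0.0696·0.1) / 8.55 = 0.001905 mg/L.
0.87 µg/L = 0.00087 mg/L.
After input B: C = (8.55·0.001905 + 0.013·0.00087) / 8.563 = 0.001904 mg/L.
5.99 µg/L = 0.00599 mg/L.
After input C: C = (8.563·0.001904 + 1.1·0.00599) / 9.663 = 0.002369 mg/L.

0.00237 mg/L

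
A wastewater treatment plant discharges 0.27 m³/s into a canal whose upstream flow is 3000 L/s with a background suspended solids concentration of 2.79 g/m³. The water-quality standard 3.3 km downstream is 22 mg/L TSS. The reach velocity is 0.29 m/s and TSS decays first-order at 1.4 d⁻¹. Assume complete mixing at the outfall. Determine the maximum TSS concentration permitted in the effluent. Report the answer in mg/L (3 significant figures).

289 mg/L

3000 L/s = 3 m³/s.
Travel time to the compliance point: t = 3300/0.29 = 1.138e+04 s = 0.1317 d; decay factor exp(−1.4·0.1317) = 0.8316.
So the concentration just after mixing may be at most 22/0.8316 = 26.45 mg/L.
Mass balance: 26.45·3.27 = 0.27·Cₑ + 3·2.79.
Cₑ = (86.51 − 8.37) / 0.27 = 289.4 mg/L.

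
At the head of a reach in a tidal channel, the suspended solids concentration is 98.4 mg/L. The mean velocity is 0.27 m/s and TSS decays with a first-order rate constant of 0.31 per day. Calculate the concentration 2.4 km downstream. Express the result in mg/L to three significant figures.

95.3 mg/L

Travel time t = 2.4 km / 0.27 m/s = 2400/0.27 = 8889 s = 0.1029 d.
First-order decay: C = 98.4·exp(−0.31·0.1029) = 98.4·0.9686 = 95.31 mg/L.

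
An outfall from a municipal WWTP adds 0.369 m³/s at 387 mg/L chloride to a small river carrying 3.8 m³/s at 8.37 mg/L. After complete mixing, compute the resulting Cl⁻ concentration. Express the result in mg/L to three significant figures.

41.9 mg/L

Conservation of mass across the mixing zone: C = (0.369·387 + 3.8·8.37) / (0.369 + 3.8) = 174.6/4.169 = 41.88 mg/L.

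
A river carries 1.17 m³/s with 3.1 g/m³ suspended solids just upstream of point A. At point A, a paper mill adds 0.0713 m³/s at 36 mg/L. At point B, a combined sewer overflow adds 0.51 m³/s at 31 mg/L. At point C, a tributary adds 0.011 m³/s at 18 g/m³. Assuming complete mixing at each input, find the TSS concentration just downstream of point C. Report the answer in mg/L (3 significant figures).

After input A: C = (1.17·3.1 + 0.0713·36) / 1.241 = 4.99 mg/L.
After input B: C = (1.241·4.99 + 0.51·31) / 1.751 = 12.56 mg/L.
After input C: C = (1.751·12.56 + 0.011·18) / 1.762 = 12.6 mg/L.

12.6 mg/L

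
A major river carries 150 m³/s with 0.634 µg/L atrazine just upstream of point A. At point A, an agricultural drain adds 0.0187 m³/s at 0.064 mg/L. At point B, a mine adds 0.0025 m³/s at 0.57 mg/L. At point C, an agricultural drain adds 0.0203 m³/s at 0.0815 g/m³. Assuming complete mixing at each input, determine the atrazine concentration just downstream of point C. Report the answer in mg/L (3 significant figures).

0.634 µg/L = 0.000634 mg/L.
After input A: C = (150·0.000634 + 0.0187·0.064) / 150 = 0.0006419 mg/L.
After input B: C = (150·0.0006419 + 0.0025·0.57) / 150 = 0.0006514 mg/L.
After input C: C = (150·0.0006514 + 0.0203·0.0815) / 150 = 0.0006623 mg/L.

0.000662 mg/L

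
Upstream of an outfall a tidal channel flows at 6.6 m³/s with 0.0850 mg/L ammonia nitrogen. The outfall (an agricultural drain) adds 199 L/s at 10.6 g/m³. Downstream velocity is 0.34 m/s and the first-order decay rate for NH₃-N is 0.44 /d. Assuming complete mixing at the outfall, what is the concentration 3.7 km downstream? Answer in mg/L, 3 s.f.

0.372 mg/L

199 L/s = 0.199 m³/s.
After complete mixing, C₀ = (0.199·10.6 + 6.6·0.085) / 6.799 = 0.3928 mg/L.
Travel time t = 3700 m / 0.34 m/s = 1.088e+04 s = 0.126 d.
C = 0.3928·exp(−0.44·0.126) = 0.3928·0.9461 = 0.3716 mg/L.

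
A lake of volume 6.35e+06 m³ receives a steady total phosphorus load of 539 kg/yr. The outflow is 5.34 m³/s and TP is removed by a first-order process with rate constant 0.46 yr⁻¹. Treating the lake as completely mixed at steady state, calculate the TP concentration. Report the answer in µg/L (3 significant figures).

3.14 µg/L

Outflow Q = 5.34 m³/s × 3.156e+07 s/yr = 1.685e+08 m³/yr.
Steady-state CSTR mass balance: W = Q·C + k·V·C, so C = W/(Q + kV).
Q + kV = 1.685e+08 + 0.46·6.35e+06 = 1.714e+08 m³/yr.
C = 539/1.714e+08 = 3.144e-06 kg/m³ = 0.003144 mg/L = 3.144 µg/L.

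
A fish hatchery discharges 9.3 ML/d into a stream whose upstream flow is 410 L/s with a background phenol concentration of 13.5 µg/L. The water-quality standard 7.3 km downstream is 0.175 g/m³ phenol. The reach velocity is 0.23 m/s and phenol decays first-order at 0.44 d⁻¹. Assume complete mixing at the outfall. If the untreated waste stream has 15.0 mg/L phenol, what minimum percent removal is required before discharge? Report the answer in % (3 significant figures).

93.7 %

9.3 ML/d = 0.1076 m³/s.
410 L/s = 0.41 m³/s.
13.5 µg/L = 0.0135 mg/L.
Travel time to the compliance point: t = 7300/0.23 = 3.174e+04 s = 0.3674 d; decay factor exp(−0.44·0.3674) = 0.8508.
So the concentration just after mixing may be at most 0.175/0.8508 = 0.2057 mg/L.
Mass balance: 0.2057·0.5176 = 0.1076·Cₑ + 0.41·0.0135.
Cₑ = (0.1065 − 0.005535) / 0.1076 = 0.9378 mg/L.
Required removal = 1 − 0.9378/15.0 = 93.75 %.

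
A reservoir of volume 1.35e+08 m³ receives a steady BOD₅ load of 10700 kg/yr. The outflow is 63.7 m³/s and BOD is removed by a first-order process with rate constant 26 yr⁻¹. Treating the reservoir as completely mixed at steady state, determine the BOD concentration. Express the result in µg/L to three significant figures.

1.94 µg/L

Outflow Q = 63.7 m³/s × 3.156e+07 s/yr = 2.01e+09 m³/yr.
Steady-state CSTR mass balance: W = Q·C + k·V·C, so C = W/(Q + kV).
Q + kV = 2.01e+09 + 26·1.35e+08 = 5.52e+09 m³/yr.
C = 10700/5.52e+09 = 1.938e-06 kg/m³ = 0.001938 mg/L = 1.938 µg/L.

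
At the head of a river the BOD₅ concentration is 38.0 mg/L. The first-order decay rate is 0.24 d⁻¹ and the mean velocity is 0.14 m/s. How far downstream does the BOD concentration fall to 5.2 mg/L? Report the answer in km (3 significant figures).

100 km

From C = C₀·e^(−kt), t = ln(C₀/C)/k = ln(38.0/5.2)/0.24 = 1.989/0.24 = 8.287 d.
Distance = v·t = 0.14 m/s × 7.16e+05 s = 1.002e+05 m = 100.2 km.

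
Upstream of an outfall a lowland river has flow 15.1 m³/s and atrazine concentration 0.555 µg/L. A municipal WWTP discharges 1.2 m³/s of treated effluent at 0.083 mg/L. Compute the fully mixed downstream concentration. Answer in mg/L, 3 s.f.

0.00662 mg/L

0.555 µg/L = 0.000555 mg/L.
Flow-weighted mixing gives C = (1.2·0.083 + 15.1·0.000555) / (1.2 + 15.1) = 0.108/16.3 = 0.006625 mg/L.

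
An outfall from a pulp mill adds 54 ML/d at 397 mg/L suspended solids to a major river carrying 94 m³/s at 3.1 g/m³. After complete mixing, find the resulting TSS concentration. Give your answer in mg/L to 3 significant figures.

54 ML/d = 0.625 m³/s.
Flow-weighted mixing gives C = (0.625·397 + 94·3.1) / (0.625 + 94) = 539.5/94.62 = 5.702 mg/L.

5.70 mg/L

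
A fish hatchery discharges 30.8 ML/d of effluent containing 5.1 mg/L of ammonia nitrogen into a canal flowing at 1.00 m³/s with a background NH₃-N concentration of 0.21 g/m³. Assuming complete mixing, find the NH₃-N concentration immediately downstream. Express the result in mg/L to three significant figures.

1.50 mg/L

30.8 ML/d = 0.3565 m³/s.
By mass balance at complete mixing, C = (0.3565·5.1 + 1·0.21) / (0.3565 + 1) = 2.028/1.356 = 1.495 mg/L.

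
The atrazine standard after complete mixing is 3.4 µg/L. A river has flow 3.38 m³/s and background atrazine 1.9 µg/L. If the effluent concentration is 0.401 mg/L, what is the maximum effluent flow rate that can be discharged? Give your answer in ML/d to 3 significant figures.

1.10 ML/d

1.9 µg/L = 0.0019 mg/L.
3.4 µg/L = 0.0034 mg/L.
Mass balance at complete mixing: C_std·(Q_w + Q_r) = Q_w·C_e + Q_r·C_b.
Rearranging, Q_w = Q_r·(C_std − C_b)/(C_e − C_std) = 3.38·(0.0034 − 0.0019) / (0.401 − 0.0034) = 0.01275 m³/s.
= 1.102 ML/d.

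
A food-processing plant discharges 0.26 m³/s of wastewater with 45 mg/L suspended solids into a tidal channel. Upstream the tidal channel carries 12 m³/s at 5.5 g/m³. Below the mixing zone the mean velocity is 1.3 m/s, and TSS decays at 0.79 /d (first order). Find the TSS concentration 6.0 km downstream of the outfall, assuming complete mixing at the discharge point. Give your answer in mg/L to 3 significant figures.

6.08 mg/L

After complete mixing, C₀ = (0.26·45 + 12·5.5) / 12.26 = 6.338 mg/L.
Travel time t = 6000 m / 1.3 m/s = 4615 s = 0.05342 d.
C = 6.338·exp(−0.79·0.05342) = 6.338·0.9587 = 6.076 mg/L.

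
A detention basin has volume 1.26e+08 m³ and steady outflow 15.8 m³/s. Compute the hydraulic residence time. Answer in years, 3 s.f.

0.253 yr

Q = 15.8 m³/s × 3.156e+07 s/yr = 4.986e+08 m³/yr.
Hydraulic residence time τ = V/Q = 1.26e+08/4.986e+08 = 0.2527 yr.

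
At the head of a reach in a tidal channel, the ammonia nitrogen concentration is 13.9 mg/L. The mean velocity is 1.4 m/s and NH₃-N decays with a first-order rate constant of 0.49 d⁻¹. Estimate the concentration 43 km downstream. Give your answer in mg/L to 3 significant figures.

Travel time t = 43 km / 1.4 m/s = 4.3e+04/1.4 = 3.071e+04 s = 0.3555 d.
First-order decay: C = 13.9·exp(−0.49·0.3555) = 13.9·0.8401 = 11.68 mg/L.

11.7 mg/L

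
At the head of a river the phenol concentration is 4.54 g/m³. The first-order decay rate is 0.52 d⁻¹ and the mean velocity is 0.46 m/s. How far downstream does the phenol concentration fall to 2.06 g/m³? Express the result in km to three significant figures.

60.4 km

From C = C₀·e^(−kt), t = ln(C₀/C)/k = ln(4.54/2.06)/0.52 = 0.7902/0.52 = 1.52 d.
Distance = v·t = 0.46 m/s × 1.313e+05 s = 6.04e+04 m = 60.4 km.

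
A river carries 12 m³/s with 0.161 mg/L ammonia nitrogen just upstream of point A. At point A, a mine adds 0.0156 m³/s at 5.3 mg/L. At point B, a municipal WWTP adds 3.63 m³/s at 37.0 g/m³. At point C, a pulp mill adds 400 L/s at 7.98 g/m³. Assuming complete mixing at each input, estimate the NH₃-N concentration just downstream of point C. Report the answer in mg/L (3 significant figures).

8.70 mg/L

After input A: C = (12·0.161 + 0.0156·5.3) / 12.02 = 0.1677 mg/L.
After input B: C = (12.02·0.1677 + 3.63·37) / 15.65 = 8.713 mg/L.
400 L/s = 0.4 m³/s.
After input C: C = (15.65·8.713 + 0.4·7.98) / 16.05 = 8.695 mg/L.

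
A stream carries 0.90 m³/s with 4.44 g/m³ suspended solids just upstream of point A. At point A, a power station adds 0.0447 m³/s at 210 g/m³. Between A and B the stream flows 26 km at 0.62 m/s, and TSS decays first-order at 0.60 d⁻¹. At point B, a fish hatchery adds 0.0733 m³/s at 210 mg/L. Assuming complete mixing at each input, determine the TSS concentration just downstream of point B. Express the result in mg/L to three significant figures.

24.9 mg/L

After input A: C = (0.9·4.44 + 0.0447·210) / 0.9447 = 14.17 mg/L.
Over the 26 km reach to input B (t = 4.194e+04 s = 0.4854 d), decay gives C = 14.17·exp(−0.60·0.4854) = 10.59 mg/L.
After input B: C = (0.9447·10.59 + 0.0733·210) / 1.018 = 24.95 mg/L.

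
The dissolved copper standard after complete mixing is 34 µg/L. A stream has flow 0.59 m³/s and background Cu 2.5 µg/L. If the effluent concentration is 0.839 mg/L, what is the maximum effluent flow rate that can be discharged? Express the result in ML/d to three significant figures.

1.99 ML/d

2.5 µg/L = 0.0025 mg/L.
34 µg/L = 0.034 mg/L.
Mass balance at complete mixing: C_std·(Q_w + Q_r) = Q_w·C_e + Q_r·C_b.
Rearranging, Q_w = Q_r·(C_std − C_b)/(C_e − C_std) = 0.59·(0.034 − 0.0025) / (0.839 − 0.034) = 0.02309 m³/s.
= 1.995 ML/d.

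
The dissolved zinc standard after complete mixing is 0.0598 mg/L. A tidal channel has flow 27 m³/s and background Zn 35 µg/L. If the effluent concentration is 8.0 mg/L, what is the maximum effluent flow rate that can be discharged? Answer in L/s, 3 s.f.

84.3 L/s

35 µg/L = 0.035 mg/L.
Mass balance at complete mixing: C_std·(Q_w + Q_r) = Q_w·C_e + Q_r·C_b.
Rearranging, Q_w = Q_r·(C_std − C_b)/(C_e − C_std) = 27·(0.0598 − 0.035) / (8 − 0.0598) = 0.08433 m³/s.
= 84.33 L/s.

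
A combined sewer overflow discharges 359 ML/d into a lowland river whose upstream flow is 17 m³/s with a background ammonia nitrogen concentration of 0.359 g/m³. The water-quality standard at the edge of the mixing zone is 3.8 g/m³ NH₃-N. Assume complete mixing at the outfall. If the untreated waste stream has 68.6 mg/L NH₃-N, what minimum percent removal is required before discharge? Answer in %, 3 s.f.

73.9 %

359 ML/d = 4.155 m³/s.
Mass balance: 3.8·21.16 = 4.155·Cₑ + 17·0.359.
Cₑ = (80.39 − 6.103) / 4.155 = 17.88 mg/L.
Required removal = 1 − 17.88/68.6 = 73.94 %.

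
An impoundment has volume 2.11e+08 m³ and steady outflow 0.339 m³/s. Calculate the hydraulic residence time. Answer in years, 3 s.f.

Q = 0.339 m³/s × 3.156e+07 s/yr = 1.07e+07 m³/yr.
Hydraulic residence time τ = V/Q = 2.11e+08/1.07e+07 = 19.72 yr.

19.7 yr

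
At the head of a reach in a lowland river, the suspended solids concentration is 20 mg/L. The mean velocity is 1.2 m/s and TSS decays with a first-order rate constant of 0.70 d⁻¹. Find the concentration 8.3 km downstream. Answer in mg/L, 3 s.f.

18.9 mg/L

Travel time t = 8.3 km / 1.2 m/s = 8300/1.2 = 6917 s = 0.08005 d.
First-order decay: C = 20·exp(−0.70·0.08005) = 20·0.9455 = 18.91 mg/L.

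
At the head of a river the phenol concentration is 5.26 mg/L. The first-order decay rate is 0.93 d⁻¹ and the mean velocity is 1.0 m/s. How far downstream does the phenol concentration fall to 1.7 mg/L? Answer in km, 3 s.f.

105 km

From C = C₀·e^(−kt), t = ln(C₀/C)/k = ln(5.26/1.7)/0.93 = 1.13/0.93 = 1.215 d.
Distance = v·t = 1.0 m/s × 1.049e+05 s = 1.049e+05 m = 104.9 km.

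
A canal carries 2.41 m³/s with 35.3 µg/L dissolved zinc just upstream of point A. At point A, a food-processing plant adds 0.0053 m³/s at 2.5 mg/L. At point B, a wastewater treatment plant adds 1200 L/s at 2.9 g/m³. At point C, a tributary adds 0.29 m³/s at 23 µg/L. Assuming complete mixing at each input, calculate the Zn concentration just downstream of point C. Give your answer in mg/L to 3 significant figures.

0.918 mg/L

35.3 µg/L = 0.0353 mg/L.
After input A: C = (2.41·0.0353 + 0.0053·2.5) / 2.415 = 0.04071 mg/L.
1200 L/s = 1.2 m³/s.
After input B: C = (2.415·0.04071 + 1.2·2.9) / 3.615 = 0.9898 mg/L.
23 µg/L = 0.023 mg/L.
After input C: C = (3.615·0.9898 + 0.29·0.023) / 3.905 = 0.918 mg/L.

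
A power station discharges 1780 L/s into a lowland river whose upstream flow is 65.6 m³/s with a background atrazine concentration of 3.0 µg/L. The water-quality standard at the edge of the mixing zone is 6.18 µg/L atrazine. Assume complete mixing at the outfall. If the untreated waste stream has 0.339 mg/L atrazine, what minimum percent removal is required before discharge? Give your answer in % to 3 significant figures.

63.6 %

1780 L/s = 1.78 m³/s.
3.0 µg/L = 0.003 mg/L.
6.18 µg/L = 0.00618 mg/L.
Mass balance: 0.00618·67.38 = 1.78·Cₑ + 65.6·0.003.
Cₑ = (0.4164 − 0.1968) / 1.78 = 0.1234 mg/L.
Required removal = 1 − 0.1234/0.339 = 63.61 %.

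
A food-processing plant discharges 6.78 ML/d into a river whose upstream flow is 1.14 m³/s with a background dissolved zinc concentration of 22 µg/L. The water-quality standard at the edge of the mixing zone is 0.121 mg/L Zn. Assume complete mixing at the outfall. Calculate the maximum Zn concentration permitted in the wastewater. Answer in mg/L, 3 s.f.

1.56 mg/L

6.78 ML/d = 0.07847 m³/s.
22 µg/L = 0.022 mg/L.
Mass balance: 0.121·1.218 = 0.07847·Cₑ + 1.14·0.022.
Cₑ = (0.1474 − 0.02508) / 0.07847 = 1.559 mg/L.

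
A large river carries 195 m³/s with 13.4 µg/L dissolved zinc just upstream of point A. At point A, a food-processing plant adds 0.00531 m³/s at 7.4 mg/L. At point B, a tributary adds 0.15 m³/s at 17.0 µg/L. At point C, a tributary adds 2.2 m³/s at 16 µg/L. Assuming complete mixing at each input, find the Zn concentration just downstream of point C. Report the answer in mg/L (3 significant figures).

13.4 µg/L = 0.0134 mg/L.
After input A: C = (195·0.0134 + 0.00531·7.4) / 195 = 0.0136 mg/L.
17.0 µg/L = 0.017 mg/L.
After input B: C = (195·0.0136 + 0.15·0.017) / 195.2 = 0.0136 mg/L.
16 µg/L = 0.016 mg/L.
After input C: C = (195.2·0.0136 + 2.2·0.016) / 197.4 = 0.01363 mg/L.

0.0136 mg/L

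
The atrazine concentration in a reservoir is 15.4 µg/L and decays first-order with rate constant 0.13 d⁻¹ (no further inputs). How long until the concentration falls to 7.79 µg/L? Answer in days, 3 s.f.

5.24 d

t = ln(C₀/C)/k = ln(15.4/7.79)/0.13 = 0.6815/0.13 = 5.243 d.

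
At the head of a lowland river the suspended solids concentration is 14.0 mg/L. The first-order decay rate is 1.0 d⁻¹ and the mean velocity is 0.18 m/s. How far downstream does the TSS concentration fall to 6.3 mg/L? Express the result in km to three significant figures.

From C = C₀·e^(−kt), t = ln(C₀/C)/k = ln(14.0/6.3)/1.0 = 0.7985/1.0 = 0.7985 d.
Distance = v·t = 0.18 m/s × 6.899e+04 s = 1.242e+04 m = 12.42 km.

12.4 km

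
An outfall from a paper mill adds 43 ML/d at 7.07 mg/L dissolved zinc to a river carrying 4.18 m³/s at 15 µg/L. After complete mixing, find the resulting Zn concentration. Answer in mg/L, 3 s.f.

0.766 mg/L

43 ML/d = 0.4977 m³/s.
15 µg/L = 0.015 mg/L.
Flow-weighted mixing gives C = (0.4977·7.07 + 4.18·0.015) / (0.4977 + 4.18) = 3.581/4.678 = 0.7656 mg/L.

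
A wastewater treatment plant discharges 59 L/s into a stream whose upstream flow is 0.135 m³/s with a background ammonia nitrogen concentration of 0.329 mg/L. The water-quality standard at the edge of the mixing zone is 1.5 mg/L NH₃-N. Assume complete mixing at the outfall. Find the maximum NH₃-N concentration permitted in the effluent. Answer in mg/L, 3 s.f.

59 L/s = 0.059 m³/s.
Mass balance: 1.5·0.194 = 0.059·Cₑ + 0.135·0.329.
Cₑ = (0.291 − 0.04442) / 0.059 = 4.179 mg/L.

4.18 mg/L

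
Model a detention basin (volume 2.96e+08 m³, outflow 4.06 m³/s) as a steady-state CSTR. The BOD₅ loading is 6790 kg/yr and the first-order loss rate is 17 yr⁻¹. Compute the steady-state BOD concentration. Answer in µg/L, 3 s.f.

Outflow Q = 4.06 m³/s × 3.156e+07 s/yr = 1.281e+08 m³/yr.
Steady-state CSTR mass balance: W = Q·C + k·V·C, so C = W/(Q + kV).
Q + kV = 1.281e+08 + 17·2.96e+08 = 5.16e+09 m³/yr.
C = 6790/5.16e+09 = 1.316e-06 kg/m³ = 0.001316 mg/L = 1.316 µg/L.

1.32 µg/L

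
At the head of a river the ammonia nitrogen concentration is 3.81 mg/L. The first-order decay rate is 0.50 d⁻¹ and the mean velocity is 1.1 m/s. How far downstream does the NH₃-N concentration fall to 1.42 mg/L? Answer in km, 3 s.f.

From C = C₀·e^(−kt), t = ln(C₀/C)/k = ln(3.81/1.42)/0.50 = 0.987/0.50 = 1.974 d.
Distance = v·t = 1.1 m/s × 1.705e+05 s = 1.876e+05 m = 187.6 km.

188 km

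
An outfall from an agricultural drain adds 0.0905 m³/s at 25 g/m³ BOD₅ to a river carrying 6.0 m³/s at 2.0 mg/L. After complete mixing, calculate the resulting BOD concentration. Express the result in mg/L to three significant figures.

2.34 mg/L

Flow-weighted mixing gives C = (0.0905·25 + 6·2) / (0.0905 + 6) = 14.26/6.09 = 2.342 mg/L.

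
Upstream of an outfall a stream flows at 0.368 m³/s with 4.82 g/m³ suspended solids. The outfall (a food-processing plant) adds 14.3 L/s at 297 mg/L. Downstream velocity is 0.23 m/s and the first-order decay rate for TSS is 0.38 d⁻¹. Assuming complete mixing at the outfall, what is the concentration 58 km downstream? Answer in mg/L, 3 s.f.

5.19 mg/L

14.3 L/s = 0.0143 m³/s.
After complete mixing, C₀ = (0.0143·297 + 0.368·4.82) / 0.3823 = 15.75 mg/L.
Travel time t = 5.8e+04 m / 0.23 m/s = 2.522e+05 s = 2.919 d.
C = 15.75·exp(−0.38·2.919) = 15.75·0.3299 = 5.195 mg/L.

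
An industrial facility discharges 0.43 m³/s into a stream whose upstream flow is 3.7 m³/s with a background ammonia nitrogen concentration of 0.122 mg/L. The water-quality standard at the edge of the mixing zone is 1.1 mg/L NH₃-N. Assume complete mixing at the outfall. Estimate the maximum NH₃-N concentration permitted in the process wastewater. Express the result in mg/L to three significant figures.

9.52 mg/L

Mass balance: 1.1·4.13 = 0.43·Cₑ + 3.7·0.122.
Cₑ = (4.543 − 0.4514) / 0.43 = 9.515 mg/L.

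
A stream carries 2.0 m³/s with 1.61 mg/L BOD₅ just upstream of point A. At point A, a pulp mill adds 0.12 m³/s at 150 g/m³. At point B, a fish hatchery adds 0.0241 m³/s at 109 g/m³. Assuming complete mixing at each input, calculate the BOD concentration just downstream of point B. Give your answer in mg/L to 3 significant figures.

11.1 mg/L

After input A: C = (2·1.61 + 0.12·150) / 2.12 = 10.01 mg/L.
After input B: C = (2.12·10.01 + 0.0241·109) / 2.144 = 11.12 mg/L.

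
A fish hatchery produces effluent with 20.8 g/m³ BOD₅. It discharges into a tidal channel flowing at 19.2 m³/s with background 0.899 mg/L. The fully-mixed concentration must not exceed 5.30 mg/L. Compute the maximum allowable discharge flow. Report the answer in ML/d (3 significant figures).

471 ML/d

Mass balance at complete mixing: C_std·(Q_w + Q_r) = Q_w·C_e + Q_r·C_b.
Rearranging, Q_w = Q_r·(C_std − C_b)/(C_e − C_std) = 19.2·(5.3 − 0.899) / (20.8 − 5.3) = 5.452 m³/s.
= 471 ML/d.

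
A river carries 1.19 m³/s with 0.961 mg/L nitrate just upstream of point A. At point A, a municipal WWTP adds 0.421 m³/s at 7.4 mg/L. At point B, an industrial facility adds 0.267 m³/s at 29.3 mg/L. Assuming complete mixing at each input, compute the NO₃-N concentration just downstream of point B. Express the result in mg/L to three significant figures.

6.43 mg/L

After input A: C = (1.19·0.961 + 0.421·7.4) / 1.611 = 2.644 mg/L.
After input B: C = (1.611·2.644 + 0.267·29.3) / 1.878 = 6.433 mg/L.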